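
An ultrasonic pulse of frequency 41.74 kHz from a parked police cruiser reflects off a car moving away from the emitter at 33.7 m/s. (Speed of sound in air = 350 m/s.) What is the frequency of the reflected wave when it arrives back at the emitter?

At the car (a moving observer), f₁ = f₀ · (v − u)/v = 41.74 × 316.3/350 ≈ 37.7 kHz.
The reflection then acts as a moving source: f₂ = f₁ · v/(v + u) ≈ 34.4 kHz.

34.4 kHz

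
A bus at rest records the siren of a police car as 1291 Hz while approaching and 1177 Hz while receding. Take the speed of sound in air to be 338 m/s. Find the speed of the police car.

f₁/f₂ = (v + v_s)/(v − v_s), so v_s = v · (f₁ − f₂)/(f₁ + f₂).
v_s = 338 × (1291 − 1177)/(1291 + 1177) = 338 × 114/2468 ≈ 15.6 m/s.

15.6 m/s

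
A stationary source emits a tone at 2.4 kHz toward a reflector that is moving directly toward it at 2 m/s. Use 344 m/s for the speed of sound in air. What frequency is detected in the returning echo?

The reflector first receives the wave as a moving observer: f₁ = f₀ · (v + u)/v = 2.4 × (344 + 2)/344 ≈ 2.41 kHz.
On reflection it acts as a source moving toward the stationary detector: f₂ = f₁ · v/(v − u) = 2.41 × 344/342 ≈ 2.43 kHz.

2.43 kHz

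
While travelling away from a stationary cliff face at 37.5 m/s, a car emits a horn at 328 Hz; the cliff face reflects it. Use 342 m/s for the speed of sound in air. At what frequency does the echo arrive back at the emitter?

The cliff face receives the sound from a moving source: f₁ = f₀ · v/(v + v_e) = 328 × 342/379.5 ≈ 296 Hz.
On the return leg the car is a moving observer: f₂ = f₁ · (v − v_e)/v = 296 × 304.5/342 ≈ 263 Hz.

263 Hz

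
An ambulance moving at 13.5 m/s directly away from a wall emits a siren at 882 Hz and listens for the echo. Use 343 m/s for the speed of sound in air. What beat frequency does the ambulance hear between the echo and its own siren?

67 Hz

The wall receives the sound from a moving source: f₁ = f₀ · v/(v + v_e) = 882 × 343/356.5 ≈ 848.6 Hz.
On the return leg the ambulance is a moving observer: f₂ = f₁ · (v − v_e)/v = 848.6 × 329.5/343 ≈ 815.2 Hz.
Equivalently f₂ = f₀ · (v − v_e)/(v + v_e).
Beat against the emitted tone: |f₂ − f₀| = 2v_e·f₀/(v + v_e) = 2 × 13.5 × 882/356.5 ≈ 67 Hz.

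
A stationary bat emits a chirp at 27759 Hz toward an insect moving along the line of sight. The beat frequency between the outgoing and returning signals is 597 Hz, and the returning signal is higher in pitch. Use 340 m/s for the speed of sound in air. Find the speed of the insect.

Double Doppler shift off a moving reflector: f₂ = f₀ · (v + u)/(v − u) (u > 0 toward emitter).
Returning signal is higher, so f₂ = f₀ + Δf = 27759 + 597 = 28356 Hz.
Rearranging, u = v · (f₂ − f₀)/(f₂ + f₀) = 340 × 597/56115 ≈ 3.6 m/s.
So the insect is moving at 3.6 m/s toward the emitter.

3.6 m/s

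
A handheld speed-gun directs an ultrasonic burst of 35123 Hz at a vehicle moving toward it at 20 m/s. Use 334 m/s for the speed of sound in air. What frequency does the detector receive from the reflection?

39597 Hz

The vehicle first receives the wave as a moving observer: f₁ = f₀ · (v + u)/v = 35123 × (334 + 20)/334 ≈ 37226 Hz.
The reflection then acts as a moving source: f₂ = f₁ · v/(v − u) ≈ 39597 Hz.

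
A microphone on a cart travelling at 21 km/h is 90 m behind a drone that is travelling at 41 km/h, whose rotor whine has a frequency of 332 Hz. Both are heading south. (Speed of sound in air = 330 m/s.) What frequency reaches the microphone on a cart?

41 km/h = 11.39 m/s; 21 km/h = 5.833 m/s.
The microphone on a cart is behind, so the drone is moving away from it while the microphone on a cart is moving toward the drone.
General Doppler shift: f' = f · (v + v_o)/(v + v_s).
f' = 332 × (330 + 5.833)/(330 + 11.39) = 332 × 335.83/341.39 ≈ 327 Hz.

327 Hz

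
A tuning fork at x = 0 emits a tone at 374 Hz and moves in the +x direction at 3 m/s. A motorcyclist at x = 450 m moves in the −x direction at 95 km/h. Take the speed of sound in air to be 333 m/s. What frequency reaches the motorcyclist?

95 km/h = 26.39 m/s.
The observer lies on the +x side, so the source is heading toward the observer and the observer is heading toward the source.
Both move, so f' = f · (v + v_o)/(v − v_s).
f' = 374 × (333 + 26.39)/(333 − 3) = 374 × 359.39/330 ≈ 407 Hz.

407 Hz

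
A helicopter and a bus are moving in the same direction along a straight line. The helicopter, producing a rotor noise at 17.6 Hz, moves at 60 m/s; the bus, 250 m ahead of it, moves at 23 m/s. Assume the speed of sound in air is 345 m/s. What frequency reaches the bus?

19.9 Hz

The bus is ahead, so the helicopter is moving toward it while the bus is moving away from the helicopter.
With source approaching and observer receding, f' = f · (v − v_o)/(v − v_s).
f' = 17.6 × (345 − 23)/(345 − 60) = 17.6 × 322/285 ≈ 19.9 Hz.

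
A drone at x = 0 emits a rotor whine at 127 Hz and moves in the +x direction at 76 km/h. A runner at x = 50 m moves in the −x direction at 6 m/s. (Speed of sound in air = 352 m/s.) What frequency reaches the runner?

137 Hz

76 km/h = 21.11 m/s.
The observer lies on the +x side, so the source is heading toward the observer and the observer is heading toward the source.
With source approaching and observer approaching, f' = f · (v + v_o)/(v − v_s).
f' = 127 × (352 + 6)/(352 − 21.11) = 127 × 358/330.89 ≈ 137 Hz.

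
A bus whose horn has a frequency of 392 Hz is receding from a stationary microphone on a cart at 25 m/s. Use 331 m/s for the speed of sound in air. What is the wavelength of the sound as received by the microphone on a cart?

Only the source moves, away from the listener, so f' = f · v/(v + v_s).
f' = 392 × 331/(331 + 25) ≈ 364 Hz.
λ' = v/f' = 331/364.472 ≈ 90.8 cm.

90.8 cm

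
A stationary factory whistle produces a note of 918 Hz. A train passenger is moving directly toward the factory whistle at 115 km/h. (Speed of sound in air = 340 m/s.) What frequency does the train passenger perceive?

1004 Hz

115 km/h = 31.94 m/s.
Moving observer, stationary source: f' = f · (v + v_o)/v.
f' = 918 × (340 + 31.94)/340 = 918 × 371.94/340 ≈ 1004 Hz.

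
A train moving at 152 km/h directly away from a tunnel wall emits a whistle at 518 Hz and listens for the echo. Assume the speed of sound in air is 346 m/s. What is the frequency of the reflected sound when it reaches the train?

152 km/h = 42.22 m/s.
The tunnel wall receives the sound from a moving source: f₁ = f₀ · v/(v + v_e) = 518 × 346/388.22 ≈ 462 Hz.
On the return leg the train is a moving observer: f₂ = f₁ · (v − v_e)/v = 462 × 303.78/346 ≈ 405 Hz.

405 Hz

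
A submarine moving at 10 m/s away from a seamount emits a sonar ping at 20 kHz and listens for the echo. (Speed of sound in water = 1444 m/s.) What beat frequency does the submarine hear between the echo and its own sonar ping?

275 Hz

The seamount receives the sound from a moving source: f₁ = f₀ · v/(v + v_e) = 20 × 1444/1454 ≈ 19.862 kHz.
On the return leg the submarine is a moving observer: f₂ = f₁ · (v − v_e)/v = 19.862 × 1434/1444 ≈ 19.725 kHz.
Equivalently f₂ = f₀ · (v − v_e)/(v + v_e).
Beat against the emitted tone (with f₀ = 20000 Hz): |f₂ − f₀| = 2v_e·f₀/(v + v_e) = 2 × 10 × 20000/1454 ≈ 275 Hz.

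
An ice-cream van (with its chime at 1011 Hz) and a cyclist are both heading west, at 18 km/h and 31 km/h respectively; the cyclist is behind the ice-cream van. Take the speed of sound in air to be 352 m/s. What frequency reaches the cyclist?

18 km/h = 5 m/s; 31 km/h = 8.611 m/s.
The cyclist is behind, so the ice-cream van is moving away from it while the cyclist is moving toward the ice-cream van.
General Doppler shift: f' = f · (v + v_o)/(v + v_s).
f' = 1011 × (352 + 8.611)/(352 + 5) = 1011 × 360.61/357 ≈ 1021 Hz.

1021 Hz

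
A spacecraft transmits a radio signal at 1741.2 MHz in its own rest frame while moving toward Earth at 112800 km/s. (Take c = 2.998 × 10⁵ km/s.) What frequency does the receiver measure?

β = v/c = 112800/299800 = 0.3763.
Relativistic Doppler for frequency: f' = f₀ · √((1 + β)/(1 − β)).
f' = 1741.2 × √(1.3763/0.6237) = 1741.2 × 1.48540 ≈ 2586.4 MHz.

2586.4 MHz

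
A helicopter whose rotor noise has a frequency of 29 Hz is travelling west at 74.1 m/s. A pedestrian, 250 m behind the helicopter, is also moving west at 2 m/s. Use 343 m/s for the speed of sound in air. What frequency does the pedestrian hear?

The pedestrian is behind, so the helicopter is moving away from it while the pedestrian is moving toward the helicopter.
Both move, so f' = f · (v + v_o)/(v + v_s).
f' = 29 × (343 + 2)/(343 + 74.1) = 29 × 345/417.1 ≈ 24.0 Hz.

24.0 Hz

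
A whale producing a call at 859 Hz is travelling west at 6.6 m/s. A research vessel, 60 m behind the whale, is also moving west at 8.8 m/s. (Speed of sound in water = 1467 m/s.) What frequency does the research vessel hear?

The research vessel is behind, so the whale is moving away from it while the research vessel is moving toward the whale.
With source receding and observer approaching, f' = f · (v + v_o)/(v + v_s).
f' = 859 × (1467 + 8.8)/(1467 + 6.6) = 859 × 1475.8/1473.6 ≈ 860 Hz.

860 Hz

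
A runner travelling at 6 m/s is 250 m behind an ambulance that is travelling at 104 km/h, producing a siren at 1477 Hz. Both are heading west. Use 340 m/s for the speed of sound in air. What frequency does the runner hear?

104 km/h = 28.89 m/s.
The runner is behind, so the ambulance is moving away from it while the runner is moving toward the ambulance.
General Doppler shift: f' = f · (v + v_o)/(v + v_s).
f' = 1477 × (340 + 6)/(340 + 28.89) = 1477 × 346/368.89 ≈ 1385 Hz.

1385 Hz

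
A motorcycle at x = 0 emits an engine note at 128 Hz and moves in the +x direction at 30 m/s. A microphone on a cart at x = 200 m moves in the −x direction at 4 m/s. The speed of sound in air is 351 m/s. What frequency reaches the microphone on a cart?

142 Hz

The observer lies on the +x side, so the source is heading toward the observer and the observer is heading toward the source.
Both move, so f' = f · (v + v_o)/(v − v_s).
f' = 128 × (351 + 4)/(351 − 30) = 128 × 355/321 ≈ 142 Hz.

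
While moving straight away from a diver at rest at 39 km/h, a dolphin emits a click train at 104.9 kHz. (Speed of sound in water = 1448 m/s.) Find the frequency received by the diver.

104.1 kHz

39 km/h = 10.83 m/s.
Only the source moves, away from the listener, so f' = f · v/(v + v_s).
f' = 104.9 × 1448/(1448 + 10.83) = 104.9 × 1448/1459 ≈ 104.1 kHz.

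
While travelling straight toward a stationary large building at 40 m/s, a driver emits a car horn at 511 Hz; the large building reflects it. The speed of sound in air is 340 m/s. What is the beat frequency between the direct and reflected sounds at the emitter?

136 Hz

The large building receives the sound from a moving source: f₁ = f₀ · v/(v − v_e) = 511 × 340/300 ≈ 579.1 Hz.
On the return leg the driver is a moving observer: f₂ = f₁ · (v + v_e)/v = 579.1 × 380/340 ≈ 647.3 Hz.
Equivalently f₂ = f₀ · (v + v_e)/(v − v_e).
Beat against the emitted tone: |f₂ − f₀| = 2v_e·f₀/(v − v_e) = 2 × 40 × 511/300 ≈ 136 Hz.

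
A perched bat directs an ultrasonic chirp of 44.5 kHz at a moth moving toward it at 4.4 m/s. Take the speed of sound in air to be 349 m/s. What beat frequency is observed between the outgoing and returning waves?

1136 Hz

The moth first receives the wave as a moving observer: f₁ = f₀ · (v + u)/v = 44.5 × (349 + 4.4)/349 ≈ 45.061 kHz.
On reflection it acts as a source moving toward the stationary detector: f₂ = f₁ · v/(v − u) = 45.061 × 349/344.6 ≈ 45.636 kHz.
Equivalently f₂ = f₀ · (v + u)/(v − u).
Beat frequency (with f₀ = 44500 Hz): |f₂ − f₀| = 2u·f₀/(v − u) = 2 × 4.4 × 44500/344.6 ≈ 1136 Hz.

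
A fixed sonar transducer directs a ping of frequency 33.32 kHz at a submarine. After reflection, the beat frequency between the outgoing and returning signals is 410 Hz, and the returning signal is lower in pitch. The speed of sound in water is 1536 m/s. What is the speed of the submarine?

9.5 m/s

Double Doppler shift off a moving reflector: f₂ = f₀ · (v + u)/(v − u) (u > 0 toward emitter).
Returning signal is lower, so f₂ = f₀ − Δf = 33320 − 410 = 32910 Hz.
Rearranging, u = v · (f₂ − f₀)/(f₂ + f₀) = 1536 × -410/66230 ≈ -9.5 m/s.
So the submarine is moving at 9.5 m/s away from the emitter.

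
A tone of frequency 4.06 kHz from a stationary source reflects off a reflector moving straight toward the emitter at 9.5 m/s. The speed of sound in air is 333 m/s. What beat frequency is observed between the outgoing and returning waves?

238 Hz

The reflector first receives the wave as a moving observer: f₁ = f₀ · (v + u)/v = 4.06 × (333 + 9.5)/333 ≈ 4.176 kHz.
On reflection it acts as a source moving toward the stationary detector: f₂ = f₁ · v/(v − u) = 4.176 × 333/323.5 ≈ 4.298 kHz.
Equivalently f₂ = f₀ · (v + u)/(v − u).
Beat frequency (with f₀ = 4060 Hz): |f₂ − f₀| = 2u·f₀/(v − u) = 2 × 9.5 × 4060/323.5 ≈ 238 Hz.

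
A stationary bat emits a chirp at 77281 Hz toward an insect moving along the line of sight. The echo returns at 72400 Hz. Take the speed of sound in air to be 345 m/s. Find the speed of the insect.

Double Doppler shift off a moving reflector: f₂ = f₀ · (v + u)/(v − u) (u > 0 toward emitter).
Rearranging, u = v · (f₂ − f₀)/(f₂ + f₀) = 345 × -4881/149681 ≈ -11.3 m/s.
So the insect is moving at 11.3 m/s away from the emitter.

11.3 m/s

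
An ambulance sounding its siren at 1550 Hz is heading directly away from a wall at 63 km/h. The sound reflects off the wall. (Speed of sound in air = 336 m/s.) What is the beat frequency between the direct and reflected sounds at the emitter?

153 Hz

63 km/h = 17.5 m/s.
The wall receives the sound from a moving source: f₁ = f₀ · v/(v + v_e) = 1550 × 336/353.5 ≈ 1473.3 Hz.
On the return leg the ambulance is a moving observer: f₂ = f₁ · (v − v_e)/v = 1473.3 × 318.5/336 ≈ 1396.5 Hz.
Beat against the emitted tone: |f₂ − f₀| = 2v_e·f₀/(v + v_e) = 2 × 17.5 × 1550/353.5 ≈ 153 Hz.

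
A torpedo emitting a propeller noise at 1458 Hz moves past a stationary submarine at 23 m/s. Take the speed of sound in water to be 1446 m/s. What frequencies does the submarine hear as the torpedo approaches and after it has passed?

1482 Hz approaching; 1435 Hz receding

Approaching: f₁ = f · v/(v − v_s) = 1458 × 1446/1423 ≈ 1482 Hz.
Receding: f₂ = f · v/(v + v_s) = 1458 × 1446/1469 ≈ 1435 Hz.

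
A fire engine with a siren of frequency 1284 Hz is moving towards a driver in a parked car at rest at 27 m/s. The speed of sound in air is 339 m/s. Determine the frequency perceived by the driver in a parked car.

Moving source, stationary observer: f' = f · v/(v − v_s) since the source is approaching.
f' = 1284 × 339/(339 − 27) = 1284 × 339/312 ≈ 1395 Hz.

1395 Hz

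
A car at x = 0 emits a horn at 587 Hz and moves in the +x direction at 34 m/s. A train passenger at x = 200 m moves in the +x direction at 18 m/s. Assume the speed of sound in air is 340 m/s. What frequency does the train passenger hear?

618 Hz

The observer lies on the +x side, so the source is heading toward the observer and the observer is heading away from the source.
Both move, so f' = f · (v − v_o)/(v − v_s).
f' = 587 × (340 − 18)/(340 − 34) = 587 × 322/306 ≈ 618 Hz.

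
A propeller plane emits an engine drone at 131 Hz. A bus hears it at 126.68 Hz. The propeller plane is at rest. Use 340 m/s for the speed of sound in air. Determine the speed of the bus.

11.2 m/s

f' < f, so the bus is receding.
f' = f · (v − v_o)/v ⇒ v_o = v · |f'/f − 1|.
v_o = 340 × |126.68/131 − 1| = 340 × 0.03298 ≈ 11.2 m/s.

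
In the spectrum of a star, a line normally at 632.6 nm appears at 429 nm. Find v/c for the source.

λ'/λ₀ = 0.6782 < 1 (blueshift), so the source is approaching.
λ'/λ₀ = √((1 − β)/(1 + β)) for an approaching source ⇒ β = (1 − r²)/(1 + r²) with r = λ'/λ₀.
β = (1 − 0.4599)/(1 + 0.4599) ≈ 0.370.

0.370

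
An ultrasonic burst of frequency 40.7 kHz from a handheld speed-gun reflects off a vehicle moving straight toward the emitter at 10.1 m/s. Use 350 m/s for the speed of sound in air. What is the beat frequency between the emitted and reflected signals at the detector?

The vehicle first receives the wave as a moving observer: f₁ = f₀ · (v + u)/v = 40.7 × (350 + 10.1)/350 ≈ 41.87 kHz.
The reflection then acts as a moving source: f₂ = f₁ · v/(v − u) ≈ 43.12 kHz.
Equivalently f₂ = f₀ · (v + u)/(v − u).
Beat frequency (with f₀ = 40700 Hz): |f₂ − f₀| = 2u·f₀/(v − u) = 2 × 10.1 × 40700/339.9 ≈ 2419 Hz.

2419 Hz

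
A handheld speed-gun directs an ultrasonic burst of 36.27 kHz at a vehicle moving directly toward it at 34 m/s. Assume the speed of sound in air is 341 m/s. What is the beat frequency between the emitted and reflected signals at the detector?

8034 Hz

At the vehicle (a moving observer), f₁ = f₀ · (v + u)/v = 36.27 × 375/341 ≈ 39.89 kHz.
The reflection then acts as a moving source: f₂ = f₁ · v/(v − u) ≈ 44.30 kHz.
Beat frequency (with f₀ = 36270 Hz): |f₂ − f₀| = 2u·f₀/(v − u) = 2 × 34 × 36270/307 ≈ 8034 Hz.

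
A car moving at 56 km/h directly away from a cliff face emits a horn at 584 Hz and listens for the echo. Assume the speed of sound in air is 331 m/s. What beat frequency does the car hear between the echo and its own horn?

52.4 Hz

56 km/h = 15.56 m/s.
The cliff face receives the sound from a moving source: f₁ = f₀ · v/(v + v_e) = 584 × 331/346.56 ≈ 557.8 Hz.
On the return leg the car is a moving observer: f₂ = f₁ · (v − v_e)/v = 557.8 × 315.44/331 ≈ 531.6 Hz.
Beat against the emitted tone: |f₂ − f₀| = 2v_e·f₀/(v + v_e) = 2 × 15.56 × 584/346.56 ≈ 52.4 Hz.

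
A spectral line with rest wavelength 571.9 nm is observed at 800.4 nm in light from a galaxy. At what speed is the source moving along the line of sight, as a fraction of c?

0.324c

λ'/λ₀ = 1.3995 > 1 (redshift), so the source is receding.
λ'/λ₀ = √((1 + β)/(1 − β)) for a receding source ⇒ β = (r² − 1)/(r² + 1) with r = λ'/λ₀.
β = (1.9587 − 1)/(1.9587 + 1) ≈ 0.324.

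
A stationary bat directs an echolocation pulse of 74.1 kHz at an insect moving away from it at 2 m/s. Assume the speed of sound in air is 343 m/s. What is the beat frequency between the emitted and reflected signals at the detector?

The insect first receives the wave as a moving observer: f₁ = f₀ · (v − u)/v = 74.1 × (343 − 2)/343 ≈ 73.668 kHz.
The reflection then acts as a moving source: f₂ = f₁ · v/(v + u) ≈ 73.241 kHz.
Equivalently f₂ = f₀ · (v − u)/(v + u).
Beat frequency (with f₀ = 74100 Hz): |f₂ − f₀| = 2u·f₀/(v + u) = 2 × 2 × 74100/345 ≈ 859 Hz.

859 Hz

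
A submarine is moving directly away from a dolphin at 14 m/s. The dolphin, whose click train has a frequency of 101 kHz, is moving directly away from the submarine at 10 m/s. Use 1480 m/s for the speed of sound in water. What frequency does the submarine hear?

99.4 kHz

Both move, so f' = f · (v − v_o)/(v + v_s).
f' = 101 × (1480 − 14)/(1480 + 10) = 101 × 1466/1490 ≈ 99.4 kHz.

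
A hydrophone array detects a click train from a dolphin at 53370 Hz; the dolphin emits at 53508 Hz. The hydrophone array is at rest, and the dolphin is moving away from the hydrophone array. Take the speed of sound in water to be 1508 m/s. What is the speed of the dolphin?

3.9 m/s

f' = f · v/(v + v_s) ⇒ v_s = v · |1 − f/f'|.
v_s = 1508 × |1 − 53508/53370| = 1508 × 0.002586 ≈ 3.9 m/s.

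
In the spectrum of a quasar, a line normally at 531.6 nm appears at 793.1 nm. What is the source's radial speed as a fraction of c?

0.380

λ'/λ₀ = 1.4919 > 1 (redshift), so the source is receding.
λ'/λ₀ = √((1 + β)/(1 − β)) for a receding source ⇒ β = (r² − 1)/(r² + 1) with r = λ'/λ₀.
β = (2.2258 − 1)/(2.2258 + 1) ≈ 0.380.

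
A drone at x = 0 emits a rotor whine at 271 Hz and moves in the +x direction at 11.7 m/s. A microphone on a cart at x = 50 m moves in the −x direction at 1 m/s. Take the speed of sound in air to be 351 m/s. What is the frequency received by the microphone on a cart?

281 Hz

The observer lies on the +x side, so the source is heading toward the observer and the observer is heading toward the source.
Both move, so f' = f · (v + v_o)/(v − v_s).
f' = 271 × (351 + 1)/(351 − 11.7) = 271 × 352/339.3 ≈ 281 Hz.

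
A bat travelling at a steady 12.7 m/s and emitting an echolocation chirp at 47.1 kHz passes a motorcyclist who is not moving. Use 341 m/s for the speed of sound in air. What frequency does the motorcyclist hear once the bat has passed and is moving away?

45.4 kHz

Receding: f₂ = f · v/(v + v_s) = 47.1 × 341/353.7 ≈ 45.4 kHz.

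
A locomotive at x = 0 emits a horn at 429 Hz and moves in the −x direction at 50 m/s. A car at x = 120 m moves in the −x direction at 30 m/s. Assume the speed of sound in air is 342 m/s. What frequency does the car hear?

The observer lies on the +x side, so the source is heading away from the observer and the observer is heading toward the source.
General Doppler shift: f' = f · (v + v_o)/(v + v_s).
f' = 429 × (342 + 30)/(342 + 50) = 429 × 372/392 ≈ 407 Hz.

407 Hz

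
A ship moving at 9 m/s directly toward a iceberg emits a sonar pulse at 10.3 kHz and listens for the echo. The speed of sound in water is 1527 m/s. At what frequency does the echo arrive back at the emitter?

The iceberg receives the sound from a moving source: f₁ = f₀ · v/(v − v_e) = 10.3 × 1527/1518 ≈ 10.36 kHz.
On the return leg the ship is a moving observer: f₂ = f₁ · (v + v_e)/v = 10.36 × 1536/1527 ≈ 10.42 kHz.

10.42 kHz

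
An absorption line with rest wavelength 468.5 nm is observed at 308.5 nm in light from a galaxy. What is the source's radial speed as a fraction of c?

0.395

λ'/λ₀ = 0.6585 < 1 (blueshift), so the source is approaching.
λ'/λ₀ = √((1 − β)/(1 + β)) for an approaching source ⇒ β = (1 − r²)/(1 + r²) with r = λ'/λ₀.
β = (1 − 0.4336)/(1 + 0.4336) ≈ 0.395.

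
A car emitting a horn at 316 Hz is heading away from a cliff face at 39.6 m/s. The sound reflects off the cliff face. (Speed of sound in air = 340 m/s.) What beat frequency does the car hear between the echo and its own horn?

The cliff face receives the sound from a moving source: f₁ = f₀ · v/(v + v_e) = 316 × 340/379.6 ≈ 283.0 Hz.
On the return leg the car is a moving observer: f₂ = f₁ · (v − v_e)/v = 283.0 × 300.4/340 ≈ 250.1 Hz.
Equivalently f₂ = f₀ · (v − v_e)/(v + v_e).
Beat against the emitted tone: |f₂ − f₀| = 2v_e·f₀/(v + v_e) = 2 × 39.6 × 316/379.6 ≈ 66 Hz.

66 Hz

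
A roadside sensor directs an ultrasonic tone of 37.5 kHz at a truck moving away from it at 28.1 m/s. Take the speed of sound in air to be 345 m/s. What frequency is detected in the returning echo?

The truck first receives the wave as a moving observer: f₁ = f₀ · (v − u)/v = 37.5 × (345 − 28.1)/345 ≈ 34.4 kHz.
On reflection it acts as a source moving away from the stationary detector: f₂ = f₁ · v/(v + u) = 34.4 × 345/373.1 ≈ 31.9 kHz.
Equivalently f₂ = f₀ · (v − u)/(v + u).

31.9 kHz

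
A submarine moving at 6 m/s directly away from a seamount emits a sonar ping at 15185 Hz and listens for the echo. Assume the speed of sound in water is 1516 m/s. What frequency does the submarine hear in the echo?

15065 Hz

The seamount receives the sound from a moving source: f₁ = f₀ · v/(v + v_e) = 15185 × 1516/1522 ≈ 15125 Hz.
On the return leg the submarine is a moving observer: f₂ = f₁ · (v − v_e)/v = 15125 × 1510/1516 ≈ 15065 Hz.
Equivalently f₂ = f₀ · (v − v_e)/(v + v_e).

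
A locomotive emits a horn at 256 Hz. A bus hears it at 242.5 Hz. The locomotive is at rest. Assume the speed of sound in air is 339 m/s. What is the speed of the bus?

17.9 m/s

f' < f, so the bus is receding.
f' = f · (v − v_o)/v ⇒ v_o = v · |f'/f − 1|.
v_o = 339 × |242.5/256 − 1| = 339 × 0.05273 ≈ 17.9 m/s.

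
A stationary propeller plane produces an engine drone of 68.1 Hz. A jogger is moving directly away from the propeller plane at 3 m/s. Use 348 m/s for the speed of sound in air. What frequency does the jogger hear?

Moving observer, stationary source: f' = f · (v − v_o)/v.
f' = 68.1 × (348 − 3)/348 = 68.1 × 345/348 ≈ 68 Hz.

68 Hz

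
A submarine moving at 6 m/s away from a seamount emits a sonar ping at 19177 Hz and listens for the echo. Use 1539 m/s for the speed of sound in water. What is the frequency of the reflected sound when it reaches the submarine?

19028 Hz

The seamount receives the sound from a moving source: f₁ = f₀ · v/(v + v_e) = 19177 × 1539/1545 ≈ 19103 Hz.
On the return leg the submarine is a moving observer: f₂ = f₁ · (v − v_e)/v = 19103 × 1533/1539 ≈ 19028 Hz.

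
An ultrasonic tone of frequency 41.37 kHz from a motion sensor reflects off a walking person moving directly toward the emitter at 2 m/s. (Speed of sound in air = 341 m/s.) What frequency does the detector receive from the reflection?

At the walking person (a moving observer), f₁ = f₀ · (v + u)/v = 41.37 × 343/341 ≈ 41.6 kHz.
The reflection then acts as a moving source: f₂ = f₁ · v/(v − u) ≈ 41.9 kHz.

41.9 kHz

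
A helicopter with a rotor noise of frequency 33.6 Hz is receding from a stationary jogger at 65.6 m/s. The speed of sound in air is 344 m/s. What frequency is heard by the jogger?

Moving source, stationary observer: f' = f · v/(v + v_s) since the source is receding.
f' = 33.6 × 344/(344 + 65.6) = 33.6 × 344/409.6 ≈ 28.2 Hz.

28.2 Hz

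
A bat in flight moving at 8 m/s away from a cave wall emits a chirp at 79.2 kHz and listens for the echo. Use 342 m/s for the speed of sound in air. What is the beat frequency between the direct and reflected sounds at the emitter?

The cave wall receives the sound from a moving source: f₁ = f₀ · v/(v + v_e) = 79.2 × 342/350 ≈ 77.39 kHz.
On the return leg the bat in flight is a moving observer: f₂ = f₁ · (v − v_e)/v = 77.39 × 334/342 ≈ 75.58 kHz.
Beat against the emitted tone (with f₀ = 79200 Hz): |f₂ − f₀| = 2v_e·f₀/(v + v_e) = 2 × 8 × 79200/350 ≈ 3621 Hz.

3621 Hz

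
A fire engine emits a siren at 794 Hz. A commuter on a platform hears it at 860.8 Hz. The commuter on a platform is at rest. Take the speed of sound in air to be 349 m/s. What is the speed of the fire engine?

27 m/s

f' > f, so the fire engine is approaching.
f' = f · v/(v − v_s) ⇒ v_s = v · |1 − f/f'|.
v_s = 349 × |1 − 794/860.8| = 349 × 0.0776 ≈ 27 m/s.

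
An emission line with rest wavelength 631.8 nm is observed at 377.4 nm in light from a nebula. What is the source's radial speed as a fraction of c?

λ'/λ₀ = 0.5973 < 1 (blueshift), so the source is approaching.
λ'/λ₀ = √((1 − β)/(1 + β)) for an approaching source ⇒ β = (1 − r²)/(1 + r²) with r = λ'/λ₀.
β = (1 − 0.3568)/(1 + 0.3568) ≈ 0.474.

0.474c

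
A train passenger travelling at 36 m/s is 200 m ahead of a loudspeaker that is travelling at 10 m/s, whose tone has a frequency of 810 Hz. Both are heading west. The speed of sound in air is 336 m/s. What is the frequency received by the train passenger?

745 Hz

The train passenger is ahead, so the loudspeaker is moving toward it while the train passenger is moving away from the loudspeaker.
General Doppler shift: f' = f · (v − v_o)/(v − v_s).
f' = 810 × (336 − 36)/(336 − 10) = 810 × 300/326 ≈ 745 Hz.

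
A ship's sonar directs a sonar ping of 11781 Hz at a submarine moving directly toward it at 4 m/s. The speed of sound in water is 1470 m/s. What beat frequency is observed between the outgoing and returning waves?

64 Hz

At the submarine (a moving observer), f₁ = f₀ · (v + u)/v = 11781 × 1474/1470 ≈ 11813.1 Hz.
The reflection then acts as a moving source: f₂ = f₁ · v/(v − u) ≈ 11845.3 Hz.
Equivalently f₂ = f₀ · (v + u)/(v − u).
Beat frequency: |f₂ − f₀| = 2u·f₀/(v − u) = 2 × 4 × 11781/1466 ≈ 64 Hz.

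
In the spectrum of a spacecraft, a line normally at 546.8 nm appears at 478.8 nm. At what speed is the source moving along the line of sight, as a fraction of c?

0.132c

λ'/λ₀ = 0.8756 < 1 (blueshift), so the source is approaching.
λ'/λ₀ = √((1 − β)/(1 + β)) for an approaching source ⇒ β = (1 − r²)/(1 + r²) with r = λ'/λ₀.
β = (1 − 0.7667)/(1 + 0.7667) ≈ 0.132.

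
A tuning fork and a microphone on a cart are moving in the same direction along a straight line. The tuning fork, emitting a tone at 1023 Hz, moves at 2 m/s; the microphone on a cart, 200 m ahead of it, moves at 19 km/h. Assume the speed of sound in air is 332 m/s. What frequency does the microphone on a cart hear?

1013 Hz

19 km/h = 5.278 m/s.
The microphone on a cart is ahead, so the tuning fork is moving toward it while the microphone on a cart is moving away from the tuning fork.
With source approaching and observer receding, f' = f · (v − v_o)/(v − v_s).
f' = 1023 × (332 − 5.278)/(332 − 2) = 1023 × 326.72/330 ≈ 1013 Hz.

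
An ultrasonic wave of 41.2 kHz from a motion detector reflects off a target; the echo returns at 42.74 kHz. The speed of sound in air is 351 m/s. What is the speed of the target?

6.4 m/s

Double Doppler shift off a moving reflector: f₂ = f₀ · (v + u)/(v − u) (u > 0 toward emitter).
Rearranging, u = v · (f₂ − f₀)/(f₂ + f₀) = 351 × 1.54/83.94 ≈ 6.4 m/s.
So the target is moving at 6.4 m/s toward the emitter.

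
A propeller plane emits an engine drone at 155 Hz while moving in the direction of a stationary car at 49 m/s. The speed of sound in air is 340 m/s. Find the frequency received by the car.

181 Hz

With the source moving toward a stationary observer, f' = f · v/(v − v_s).
f' = 155 × 340/(340 − 49) = 155 × 340/291 ≈ 181 Hz.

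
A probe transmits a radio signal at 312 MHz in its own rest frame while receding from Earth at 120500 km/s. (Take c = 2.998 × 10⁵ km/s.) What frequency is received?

203.8 MHz

β = v/c = 120500/299800 = 0.4019.
Relativistic Doppler for frequency: f' = f₀ · √((1 − β)/(1 + β)).
f' = 312 × √(0.5981/1.4019) = 312 × 0.65315 ≈ 203.8 MHz.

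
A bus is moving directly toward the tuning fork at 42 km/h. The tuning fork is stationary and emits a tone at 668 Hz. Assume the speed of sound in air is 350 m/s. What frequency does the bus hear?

42 km/h = 11.67 m/s.
Moving observer, stationary source: f' = f · (v + v_o)/v.
f' = 668 × (350 + 11.67)/350 = 668 × 361.67/350 ≈ 690 Hz.

690 Hz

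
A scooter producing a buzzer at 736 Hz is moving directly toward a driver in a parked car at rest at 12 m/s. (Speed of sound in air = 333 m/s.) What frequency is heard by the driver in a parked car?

764 Hz

Only the source moves, toward the listener, so f' = f · v/(v − v_s).
f' = 736 × 333/(333 − 12) = 736 × 333/321 ≈ 764 Hz.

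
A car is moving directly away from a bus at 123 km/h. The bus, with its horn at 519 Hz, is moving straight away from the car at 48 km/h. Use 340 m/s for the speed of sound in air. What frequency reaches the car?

48 km/h = 13.33 m/s; 123 km/h = 34.17 m/s.
With source receding and observer receding, f' = f · (v − v_o)/(v + v_s).
f' = 519 × (340 − 34.17)/(340 + 13.33) = 519 × 305.83/353.33 ≈ 449 Hz.

449 Hz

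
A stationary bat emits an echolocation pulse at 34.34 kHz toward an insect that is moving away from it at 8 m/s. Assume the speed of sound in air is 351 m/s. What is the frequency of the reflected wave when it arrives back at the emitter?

The insect first receives the wave as a moving observer: f₁ = f₀ · (v − u)/v = 34.34 × (351 − 8)/351 ≈ 33.6 kHz.
On reflection it acts as a source moving away from the stationary detector: f₂ = f₁ · v/(v + u) = 33.6 × 351/359 ≈ 32.8 kHz.

32.8 kHz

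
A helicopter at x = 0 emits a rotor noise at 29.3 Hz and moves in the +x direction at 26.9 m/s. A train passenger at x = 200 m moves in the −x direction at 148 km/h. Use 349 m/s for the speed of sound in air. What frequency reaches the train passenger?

35.5 Hz

148 km/h = 41.11 m/s.
The observer lies on the +x side, so the source is heading toward the observer and the observer is heading toward the source.
With source approaching and observer approaching, f' = f · (v + v_o)/(v − v_s).
f' = 29.3 × (349 + 41.11)/(349 − 26.9) = 29.3 × 390.11/322.1 ≈ 35.5 Hz.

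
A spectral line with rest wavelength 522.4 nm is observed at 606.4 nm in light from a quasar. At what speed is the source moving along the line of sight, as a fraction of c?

0.148c

λ'/λ₀ = 1.1608 > 1 (redshift), so the source is receding.
λ'/λ₀ = √((1 + β)/(1 − β)) for a receding source ⇒ β = (r² − 1)/(r² + 1) with r = λ'/λ₀.
β = (1.3474 − 1)/(1.3474 + 1) ≈ 0.148.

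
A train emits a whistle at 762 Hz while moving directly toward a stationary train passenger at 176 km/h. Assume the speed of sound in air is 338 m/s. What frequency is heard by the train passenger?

891 Hz

176 km/h = 48.89 m/s.
Moving source, stationary observer: f' = f · v/(v − v_s) since the source is approaching.
f' = 762 × 338/(338 − 48.89) = 762 × 338/289.1 ≈ 891 Hz.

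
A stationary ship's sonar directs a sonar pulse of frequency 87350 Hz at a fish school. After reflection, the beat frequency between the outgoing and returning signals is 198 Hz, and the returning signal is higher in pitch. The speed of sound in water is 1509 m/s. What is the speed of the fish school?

Double Doppler shift off a moving reflector: f₂ = f₀ · (v + u)/(v − u) (u > 0 toward emitter).
Returning signal is higher, so f₂ = f₀ + Δf = 87350 + 198 = 87548 Hz.
Rearranging, u = v · (f₂ − f₀)/(f₂ + f₀) = 1509 × 198/174898 ≈ 1.71 m/s.
So the fish school is moving at 1.71 m/s toward the emitter.

1.71 m/s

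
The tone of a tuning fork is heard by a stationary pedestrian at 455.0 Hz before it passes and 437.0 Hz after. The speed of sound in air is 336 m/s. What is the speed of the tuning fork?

f₁/f₂ = (v + v_s)/(v − v_s), so v_s = v · (f₁ − f₂)/(f₁ + f₂).
v_s = 336 × (455.0 − 437.0)/(455.0 + 437.0) = 336 × 18.0/892.0 ≈ 6.8 m/s.

6.8 m/s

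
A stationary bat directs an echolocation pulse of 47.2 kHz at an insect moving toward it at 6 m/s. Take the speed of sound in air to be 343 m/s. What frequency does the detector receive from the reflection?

48.9 kHz

At the insect (a moving observer), f₁ = f₀ · (v + u)/v = 47.2 × 349/343 ≈ 48.0 kHz.
On reflection it acts as a source moving toward the stationary detector: f₂ = f₁ · v/(v − u) = 48.0 × 343/337 ≈ 48.9 kHz.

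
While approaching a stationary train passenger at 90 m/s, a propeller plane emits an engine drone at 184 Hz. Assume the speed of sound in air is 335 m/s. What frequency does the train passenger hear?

252 Hz

Only the source moves, toward the listener, so f' = f · v/(v − v_s).
f' = 184 × 335/(335 − 90) = 184 × 335/245 ≈ 252 Hz.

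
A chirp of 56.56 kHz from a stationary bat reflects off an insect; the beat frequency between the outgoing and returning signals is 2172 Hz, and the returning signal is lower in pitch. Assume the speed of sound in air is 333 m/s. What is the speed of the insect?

6.5 m/s

Double Doppler shift off a moving reflector: f₂ = f₀ · (v + u)/(v − u) (u > 0 toward emitter).
Returning signal is lower, so f₂ = f₀ − Δf = 56560 − 2172 = 54388 Hz.
Rearranging, u = v · (f₂ − f₀)/(f₂ + f₀) = 333 × -2172/110948 ≈ -6.5 m/s.
So the insect is moving at 6.5 m/s away from the emitter.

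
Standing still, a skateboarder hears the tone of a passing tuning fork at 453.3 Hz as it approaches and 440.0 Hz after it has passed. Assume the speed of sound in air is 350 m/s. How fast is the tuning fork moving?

5.2 m/s

f₁/f₂ = (v + v_s)/(v − v_s), so v_s = v · (f₁ − f₂)/(f₁ + f₂).
v_s = 350 × (453.3 − 440.0)/(453.3 + 440.0) = 350 × 13.3/893.3 ≈ 5.2 m/s.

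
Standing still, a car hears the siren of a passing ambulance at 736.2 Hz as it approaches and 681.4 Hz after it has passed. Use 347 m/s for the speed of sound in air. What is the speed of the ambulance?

13.4 m/s

f₁/f₂ = (v + v_s)/(v − v_s), so v_s = v · (f₁ − f₂)/(f₁ + f₂).
v_s = 347 × (736.2 − 681.4)/(736.2 + 681.4) = 347 × 54.8/1417.6 ≈ 13.4 m/s.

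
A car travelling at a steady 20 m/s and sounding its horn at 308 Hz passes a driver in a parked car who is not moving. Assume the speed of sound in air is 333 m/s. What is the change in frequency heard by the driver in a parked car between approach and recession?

37.1 Hz

Approaching: f₁ = f · v/(v − v_s) = 308 × 333/313 ≈ 327.7 Hz.
Receding: f₂ = f · v/(v + v_s) = 308 × 333/353 ≈ 290.5 Hz.
Drop: f₁ − f₂ = 2f·v·v_s/(v² − v_s²) = 2 × 308 × 333 × 20/(333² − 20²) ≈ 37.1 Hz.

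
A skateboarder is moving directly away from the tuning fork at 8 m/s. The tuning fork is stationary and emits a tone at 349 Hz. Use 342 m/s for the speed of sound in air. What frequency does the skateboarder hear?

341 Hz

Only the observer moves, away from the source, so f' = f · (v − v_o)/v.
f' = 349 × (342 − 8)/342 = 349 × 334/342 ≈ 341 Hz.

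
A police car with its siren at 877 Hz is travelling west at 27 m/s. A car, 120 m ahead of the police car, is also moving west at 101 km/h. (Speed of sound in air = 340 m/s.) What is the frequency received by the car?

874 Hz

101 km/h = 28.06 m/s.
The car is ahead, so the police car is moving toward it while the car is moving away from the police car.
With source approaching and observer receding, f' = f · (v − v_o)/(v − v_s).
f' = 877 × (340 − 28.06)/(340 − 27) = 877 × 311.94/313 ≈ 874 Hz.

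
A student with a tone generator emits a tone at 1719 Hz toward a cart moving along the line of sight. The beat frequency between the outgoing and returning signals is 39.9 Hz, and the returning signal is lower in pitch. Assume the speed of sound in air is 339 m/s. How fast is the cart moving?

Double Doppler shift off a moving reflector: f₂ = f₀ · (v + u)/(v − u) (u > 0 toward emitter).
Returning signal is lower, so f₂ = f₀ − Δf = 1719 − 39.9 = 1679.1 Hz.
Rearranging, u = v · (f₂ − f₀)/(f₂ + f₀) = 339 × -39.9/3398.1 ≈ -4.0 m/s.
So the cart is moving at 4.0 m/s away from the emitter.

4.0 m/s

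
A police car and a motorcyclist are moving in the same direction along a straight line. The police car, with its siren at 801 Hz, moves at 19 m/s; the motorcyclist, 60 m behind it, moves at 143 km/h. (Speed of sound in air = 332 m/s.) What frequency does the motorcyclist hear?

848 Hz

143 km/h = 39.72 m/s.
The motorcyclist is behind, so the police car is moving away from it while the motorcyclist is moving toward the police car.
With source receding and observer approaching, f' = f · (v + v_o)/(v + v_s).
f' = 801 × (332 + 39.72)/(332 + 19) = 801 × 371.72/351 ≈ 848 Hz.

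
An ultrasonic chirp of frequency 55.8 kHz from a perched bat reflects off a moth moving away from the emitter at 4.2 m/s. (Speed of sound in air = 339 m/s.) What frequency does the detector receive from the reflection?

The moth first receives the wave as a moving observer: f₁ = f₀ · (v − u)/v = 55.8 × (339 − 4.2)/339 ≈ 55.1 kHz.
The reflection then acts as a moving source: f₂ = f₁ · v/(v + u) ≈ 54.4 kHz.

54.4 kHz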